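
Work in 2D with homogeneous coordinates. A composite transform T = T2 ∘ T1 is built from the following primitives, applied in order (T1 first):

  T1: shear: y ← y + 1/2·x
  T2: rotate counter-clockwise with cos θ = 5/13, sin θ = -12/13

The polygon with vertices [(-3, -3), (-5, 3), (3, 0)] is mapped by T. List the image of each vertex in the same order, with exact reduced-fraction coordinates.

T1 shear: y ← y + 1/2·x: (-3, -3) → (-3, -9/2); (-5, 3) → (-5, 1/2); (3, 0) → (3, 3/2)
T2 rotate counter-clockwise with cos θ = 5/13, sin θ = -12/13: (-3, -9/2) → (-69/13, 27/26); (-5, 1/2) → (-19/13, 125/26); (3, 3/2) → (33/13, -57/26)

image vertices: (-69/13, 27/26), (-19/13, 125/26), (33/13, -57/26)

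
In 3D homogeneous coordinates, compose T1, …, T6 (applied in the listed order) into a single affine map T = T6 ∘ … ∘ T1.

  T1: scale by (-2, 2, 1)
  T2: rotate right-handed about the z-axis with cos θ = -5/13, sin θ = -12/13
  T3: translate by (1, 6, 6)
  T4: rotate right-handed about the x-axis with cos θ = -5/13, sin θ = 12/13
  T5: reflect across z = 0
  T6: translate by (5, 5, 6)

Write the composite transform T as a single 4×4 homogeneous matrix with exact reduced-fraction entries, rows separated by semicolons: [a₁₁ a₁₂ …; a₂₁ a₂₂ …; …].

T1 = [-2 0 0 0; 0 2 0 0; 0 0 1 0; 0 0 0 1]
T2·T1 = [10/13 24/13 0 0; 24/13 -10/13 0 0; 0 0 1 0; 0 0 0 1]
T3·…·T1 = [10/13 24/13 0 1; 24/13 -10/13 0 6; 0 0 1 6; 0 0 0 1]
T4·…·T1 = [10/13 24/13 0 1; -120/169 50/169 -12/13 -102/13; 288/169 -120/169 -5/13 42/13; 0 0 0 1]
T5·…·T1 = [10/13 24/13 0 1; -120/169 50/169 -12/13 -102/13; -288/169 120/169 5/13 -42/13; 0 0 0 1]
T6·…·T1 = [10/13 24/13 0 6; -120/169 50/169 -12/13 -37/13; -288/169 120/169 5/13 36/13; 0 0 0 1]

T = [10/13 24/13 0 6; -120/169 50/169 -12/13 -37/13; -288/169 120/169 5/13 36/13; 0 0 0 1]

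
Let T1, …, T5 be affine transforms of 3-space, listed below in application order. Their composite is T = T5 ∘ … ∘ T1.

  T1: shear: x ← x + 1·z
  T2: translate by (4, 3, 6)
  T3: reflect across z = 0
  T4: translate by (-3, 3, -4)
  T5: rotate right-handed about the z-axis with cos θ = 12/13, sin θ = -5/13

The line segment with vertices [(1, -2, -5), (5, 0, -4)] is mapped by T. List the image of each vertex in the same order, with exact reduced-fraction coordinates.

image vertices: (-16/13, 63/13, -5), (54/13, 62/13, -6)

T1 shear: x ← x + 1·z: (1, -2, -5) → (-4, -2, -5); (5, 0, -4) → (1, 0, -4)
T2 translate by (4, 3, 6): (-4, -2, -5) → (0, 1, 1); (1, 0, -4) → (5, 3, 2)
T3 reflect across z = 0: (0, 1, 1) → (0, 1, -1); (5, 3, 2) → (5, 3, -2)
T4 translate by (-3, 3, -4): (0, 1, -1) → (-3, 4, -5); (5, 3, -2) → (2, 6, -6)
T5 rotate right-handed about the z-axis with cos θ = 12/13, sin θ = -5/13: (-3, 4, -5) → (-16/13, 63/13, -5); (2, 6, -6) → (54/13, 62/13, -6)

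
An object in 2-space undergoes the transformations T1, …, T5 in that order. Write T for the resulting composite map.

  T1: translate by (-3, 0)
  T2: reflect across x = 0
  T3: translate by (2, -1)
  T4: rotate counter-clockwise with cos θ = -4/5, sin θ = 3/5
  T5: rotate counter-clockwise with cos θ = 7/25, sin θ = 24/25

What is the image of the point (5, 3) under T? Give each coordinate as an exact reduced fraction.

T(p) = (6/5, -8/5)

T1 translate by (-3, 0): (5, 3) → (2, 3)
T2 reflect across x = 0: (2, 3) → (-2, 3)
T3 translate by (2, -1): (-2, 3) → (0, 2)
T4 rotate counter-clockwise with cos θ = -4/5, sin θ = 3/5: (0, 2) → (-6/5, -8/5)
T5 rotate counter-clockwise with cos θ = 7/25, sin θ = 24/25: (-6/5, -8/5) → (6/5, -8/5)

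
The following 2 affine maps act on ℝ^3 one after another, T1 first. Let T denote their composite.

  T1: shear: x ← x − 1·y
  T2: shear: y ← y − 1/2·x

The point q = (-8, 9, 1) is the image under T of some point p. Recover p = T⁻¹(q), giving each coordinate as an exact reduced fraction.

T1 = [1 -1 0 0; 0 1 0 0; 0 0 1 0; 0 0 0 1]
T2·T1 = [1 -1 0 0; -1/2 3/2 0 0; 0 0 1 0; 0 0 0 1]
det M = 1; M⁻¹ = [3/2 1 0 0; 1/2 1 0 0; 0 0 1 0; 0 0 0 1]
M⁻¹ · (-8, 9, 1)ᵀ = (-3, 5, 1)ᵀ

p = (-3, 5, 1)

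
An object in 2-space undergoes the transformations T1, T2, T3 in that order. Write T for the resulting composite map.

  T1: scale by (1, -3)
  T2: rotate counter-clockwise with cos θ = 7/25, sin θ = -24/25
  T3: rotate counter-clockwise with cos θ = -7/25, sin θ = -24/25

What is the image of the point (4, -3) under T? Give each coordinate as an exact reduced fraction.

T(p) = (-4, -9)

T1 scale by (1, -3): (4, -3) → (4, 9)
T2 rotate counter-clockwise with cos θ = 7/25, sin θ = -24/25: (4, 9) → (244/25, -33/25)
T3 rotate counter-clockwise with cos θ = -7/25, sin θ = -24/25: (244/25, -33/25) → (-4, -9)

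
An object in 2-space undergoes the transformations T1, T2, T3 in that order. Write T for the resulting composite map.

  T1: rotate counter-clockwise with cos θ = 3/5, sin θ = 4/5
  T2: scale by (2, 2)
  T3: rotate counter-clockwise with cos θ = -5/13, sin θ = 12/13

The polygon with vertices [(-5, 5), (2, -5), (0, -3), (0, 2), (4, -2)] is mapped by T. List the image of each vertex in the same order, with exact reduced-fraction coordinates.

image vertices: (94/13, -158/13), (-92/65, 694/65), (96/65, 378/65), (-64/65, -252/65), (-88/13, 76/13)

T1 rotate counter-clockwise with cos θ = 3/5, sin θ = 4/5: (-5, 5) → (-7, -1); (2, -5) → (26/5, -7/5); (0, -3) → (12/5, -9/5); (0, 2) → (-8/5, 6/5); (4, -2) → (4, 2)
T2 scale by (2, 2): (-7, -1) → (-14, -2); (26/5, -7/5) → (52/5, -14/5); (12/5, -9/5) → (24/5, -18/5); (-8/5, 6/5) → (-16/5, 12/5); (4, 2) → (8, 4)
T3 rotate counter-clockwise with cos θ = -5/13, sin θ = 12/13: (-14, -2) → (94/13, -158/13); (52/5, -14/5) → (-92/65, 694/65); (24/5, -18/5) → (96/65, 378/65); (-16/5, 12/5) → (-64/65, -252/65); (8, 4) → (-88/13, 76/13)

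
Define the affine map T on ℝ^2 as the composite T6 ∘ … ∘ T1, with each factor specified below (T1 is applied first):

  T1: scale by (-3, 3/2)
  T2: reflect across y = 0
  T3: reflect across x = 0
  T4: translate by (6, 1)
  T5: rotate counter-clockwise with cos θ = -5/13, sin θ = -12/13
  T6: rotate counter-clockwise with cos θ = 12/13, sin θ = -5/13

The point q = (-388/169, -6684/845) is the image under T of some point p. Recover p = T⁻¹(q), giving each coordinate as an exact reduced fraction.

p = (2/5, -2)

T1 = [-3 0 0; 0 3/2 0; 0 0 1]
T2·T1 = [-3 0 0; 0 -3/2 0; 0 0 1]
T3·…·T1 = [3 0 0; 0 -3/2 0; 0 0 1]
T4·…·T1 = [3 0 6; 0 -3/2 1; 0 0 1]
T5·…·T1 = [-15/13 -18/13 -18/13; -36/13 15/26 -77/13; 0 0 1]
T6·…·T1 = [-360/169 -357/338 -601/169; -357/169 180/169 -834/169; 0 0 1]
det M = -9/2; M⁻¹ = [-40/169 -119/507 -2; -238/507 80/169 2/3; 0 0 1]
M⁻¹ · (-388/169, -6684/845)ᵀ = (2/5, -2)ᵀ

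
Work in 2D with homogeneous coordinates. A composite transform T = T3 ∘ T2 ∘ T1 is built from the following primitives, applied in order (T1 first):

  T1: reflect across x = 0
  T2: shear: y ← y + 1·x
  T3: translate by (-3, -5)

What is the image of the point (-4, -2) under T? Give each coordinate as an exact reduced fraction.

T1 reflect across x = 0: (-4, -2) → (4, -2)
T2 shear: y ← y + 1·x: (4, -2) → (4, 2)
T3 translate by (-3, -5): (4, 2) → (1, -3)

T(p) = (1, -3)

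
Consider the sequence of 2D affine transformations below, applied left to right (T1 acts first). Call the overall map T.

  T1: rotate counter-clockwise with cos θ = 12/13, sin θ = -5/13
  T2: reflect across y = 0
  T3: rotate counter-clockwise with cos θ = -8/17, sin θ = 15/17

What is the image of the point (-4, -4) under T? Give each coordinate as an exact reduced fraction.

T(p) = (124/221, -1244/221)

T1 rotate counter-clockwise with cos θ = 12/13, sin θ = -5/13: (-4, -4) → (-68/13, -28/13)
T2 reflect across y = 0: (-68/13, -28/13) → (-68/13, 28/13)
T3 rotate counter-clockwise with cos θ = -8/17, sin θ = 15/17: (-68/13, 28/13) → (124/221, -1244/221)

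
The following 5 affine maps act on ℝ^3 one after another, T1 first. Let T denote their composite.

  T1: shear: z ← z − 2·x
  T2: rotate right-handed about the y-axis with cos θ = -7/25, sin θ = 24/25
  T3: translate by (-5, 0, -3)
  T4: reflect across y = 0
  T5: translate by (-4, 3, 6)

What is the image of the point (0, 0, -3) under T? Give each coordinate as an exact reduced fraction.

T1 shear: z ← z − 2·x: (0, 0, -3) → (0, 0, -3)
T2 rotate right-handed about the y-axis with cos θ = -7/25, sin θ = 24/25: (0, 0, -3) → (-72/25, 0, 21/25)
T3 translate by (-5, 0, -3): (-72/25, 0, 21/25) → (-197/25, 0, -54/25)
T4 reflect across y = 0: (-197/25, 0, -54/25) → (-197/25, 0, -54/25)
T5 translate by (-4, 3, 6): (-197/25, 0, -54/25) → (-297/25, 3, 96/25)

T(p) = (-297/25, 3, 96/25)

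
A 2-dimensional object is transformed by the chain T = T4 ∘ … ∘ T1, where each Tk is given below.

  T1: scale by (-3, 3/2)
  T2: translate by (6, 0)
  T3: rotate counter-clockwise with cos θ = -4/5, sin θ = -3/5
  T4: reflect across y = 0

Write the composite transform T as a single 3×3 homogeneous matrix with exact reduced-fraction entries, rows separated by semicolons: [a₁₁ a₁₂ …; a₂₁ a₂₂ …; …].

T1 = [-3 0 0; 0 3/2 0; 0 0 1]
T2·T1 = [-3 0 6; 0 3/2 0; 0 0 1]
T3·…·T1 = [12/5 9/10 -24/5; 9/5 -6/5 -18/5; 0 0 1]
T4·…·T1 = [12/5 9/10 -24/5; -9/5 6/5 18/5; 0 0 1]

T = [12/5 9/10 -24/5; -9/5 6/5 18/5; 0 0 1]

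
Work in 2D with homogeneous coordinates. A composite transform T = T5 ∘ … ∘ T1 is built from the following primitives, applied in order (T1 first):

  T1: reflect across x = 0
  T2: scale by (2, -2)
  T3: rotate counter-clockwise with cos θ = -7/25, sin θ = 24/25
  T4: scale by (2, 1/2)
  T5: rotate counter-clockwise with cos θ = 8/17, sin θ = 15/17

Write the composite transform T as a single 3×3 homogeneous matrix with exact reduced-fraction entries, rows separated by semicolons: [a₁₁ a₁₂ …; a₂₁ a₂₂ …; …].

T = [584/425 39/25 0; 228/425 88/25 0; 0 0 1]

T1 = [-1 0 0; 0 1 0; 0 0 1]
T2·T1 = [-2 0 0; 0 -2 0; 0 0 1]
T3·…·T1 = [14/25 48/25 0; -48/25 14/25 0; 0 0 1]
T4·…·T1 = [28/25 96/25 0; -24/25 7/25 0; 0 0 1]
T5·…·T1 = [584/425 39/25 0; 228/425 88/25 0; 0 0 1]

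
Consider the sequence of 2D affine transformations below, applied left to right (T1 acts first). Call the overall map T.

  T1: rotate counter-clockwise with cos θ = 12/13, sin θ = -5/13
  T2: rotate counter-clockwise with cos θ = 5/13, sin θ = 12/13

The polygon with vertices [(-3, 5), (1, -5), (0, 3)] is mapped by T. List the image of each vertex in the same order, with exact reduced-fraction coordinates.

T1 rotate counter-clockwise with cos θ = 12/13, sin θ = -5/13: (-3, 5) → (-11/13, 75/13); (1, -5) → (-1, -5); (0, 3) → (15/13, 36/13)
T2 rotate counter-clockwise with cos θ = 5/13, sin θ = 12/13: (-11/13, 75/13) → (-955/169, 243/169); (-1, -5) → (55/13, -37/13); (15/13, 36/13) → (-357/169, 360/169)

image vertices: (-955/169, 243/169), (55/13, -37/13), (-357/169, 360/169)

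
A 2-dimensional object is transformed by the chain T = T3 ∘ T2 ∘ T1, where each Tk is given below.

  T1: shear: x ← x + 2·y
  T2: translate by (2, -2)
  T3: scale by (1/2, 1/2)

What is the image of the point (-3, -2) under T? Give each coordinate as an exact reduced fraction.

T1 shear: x ← x + 2·y: (-3, -2) → (-7, -2)
T2 translate by (2, -2): (-7, -2) → (-5, -4)
T3 scale by (1/2, 1/2): (-5, -4) → (-5/2, -2)

T(p) = (-5/2, -2)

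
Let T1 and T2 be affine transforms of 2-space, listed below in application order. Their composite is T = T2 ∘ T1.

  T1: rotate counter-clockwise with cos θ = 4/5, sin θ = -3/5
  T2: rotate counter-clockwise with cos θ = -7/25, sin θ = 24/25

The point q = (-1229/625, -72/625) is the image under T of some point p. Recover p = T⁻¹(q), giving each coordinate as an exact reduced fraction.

T1 = [4/5 3/5 0; -3/5 4/5 0; 0 0 1]
T2·T1 = [44/125 -117/125 0; 117/125 44/125 0; 0 0 1]
det M = 1; M⁻¹ = [44/125 117/125 0; -117/125 44/125 0; 0 0 1]
M⁻¹ · (-1229/625, -72/625)ᵀ = (-4/5, 9/5)ᵀ

p = (-4/5, 9/5)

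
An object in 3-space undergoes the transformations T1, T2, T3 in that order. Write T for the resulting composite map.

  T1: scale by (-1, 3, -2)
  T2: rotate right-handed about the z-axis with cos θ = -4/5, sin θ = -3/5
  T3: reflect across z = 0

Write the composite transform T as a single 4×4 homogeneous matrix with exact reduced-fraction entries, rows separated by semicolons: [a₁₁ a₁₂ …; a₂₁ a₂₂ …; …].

T = [4/5 9/5 0 0; 3/5 -12/5 0 0; 0 0 2 0; 0 0 0 1]

T1 = [-1 0 0 0; 0 3 0 0; 0 0 -2 0; 0 0 0 1]
T2·T1 = [4/5 9/5 0 0; 3/5 -12/5 0 0; 0 0 -2 0; 0 0 0 1]
T3·…·T1 = [4/5 9/5 0 0; 3/5 -12/5 0 0; 0 0 2 0; 0 0 0 1]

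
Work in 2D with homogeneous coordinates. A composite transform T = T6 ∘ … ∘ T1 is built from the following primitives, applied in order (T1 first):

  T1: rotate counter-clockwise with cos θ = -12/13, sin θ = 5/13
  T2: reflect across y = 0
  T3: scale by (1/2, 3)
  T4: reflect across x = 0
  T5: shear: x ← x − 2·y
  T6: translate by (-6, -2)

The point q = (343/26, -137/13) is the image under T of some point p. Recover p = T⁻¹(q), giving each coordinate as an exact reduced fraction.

T1 = [-12/13 -5/13 0; 5/13 -12/13 0; 0 0 1]
T2·T1 = [-12/13 -5/13 0; -5/13 12/13 0; 0 0 1]
T3·…·T1 = [-6/13 -5/26 0; -15/13 36/13 0; 0 0 1]
T4·…·T1 = [6/13 5/26 0; -15/13 36/13 0; 0 0 1]
T5·…·T1 = [36/13 -139/26 0; -15/13 36/13 0; 0 0 1]
T6·…·T1 = [36/13 -139/26 -6; -15/13 36/13 -2; 0 0 1]
det M = 3/2; M⁻¹ = [24/13 139/39 710/39; 10/13 24/13 108/13; 0 0 1]
M⁻¹ · (343/26, -137/13)ᵀ = (5, -1)ᵀ

p = (5, -1)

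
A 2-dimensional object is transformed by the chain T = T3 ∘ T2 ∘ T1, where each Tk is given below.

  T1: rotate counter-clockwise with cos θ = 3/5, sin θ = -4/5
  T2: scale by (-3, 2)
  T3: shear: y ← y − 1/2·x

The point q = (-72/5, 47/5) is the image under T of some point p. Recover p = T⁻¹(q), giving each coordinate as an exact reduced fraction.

p = (2, 9/2)

T1 = [3/5 4/5 0; -4/5 3/5 0; 0 0 1]
T2·T1 = [-9/5 -12/5 0; -8/5 6/5 0; 0 0 1]
T3·…·T1 = [-9/5 -12/5 0; -7/10 12/5 0; 0 0 1]
det M = -6; M⁻¹ = [-2/5 -2/5 0; -7/60 3/10 0; 0 0 1]
M⁻¹ · (-72/5, 47/5)ᵀ = (2, 9/2)ᵀ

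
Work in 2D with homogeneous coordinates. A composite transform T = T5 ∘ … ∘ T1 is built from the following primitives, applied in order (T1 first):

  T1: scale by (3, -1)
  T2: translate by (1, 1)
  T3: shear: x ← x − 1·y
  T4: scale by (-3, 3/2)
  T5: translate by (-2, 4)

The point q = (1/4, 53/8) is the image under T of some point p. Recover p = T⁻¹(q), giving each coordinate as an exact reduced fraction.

T1 = [3 0 0; 0 -1 0; 0 0 1]
T2·T1 = [3 0 1; 0 -1 1; 0 0 1]
T3·…·T1 = [3 1 0; 0 -1 1; 0 0 1]
T4·…·T1 = [-9 -3 0; 0 -3/2 3/2; 0 0 1]
T5·…·T1 = [-9 -3 -2; 0 -3/2 11/2; 0 0 1]
det M = 27/2; M⁻¹ = [-1/9 2/9 -13/9; 0 -2/3 11/3; 0 0 1]
M⁻¹ · (1/4, 53/8)ᵀ = (0, -3/4)ᵀ

p = (0, -3/4)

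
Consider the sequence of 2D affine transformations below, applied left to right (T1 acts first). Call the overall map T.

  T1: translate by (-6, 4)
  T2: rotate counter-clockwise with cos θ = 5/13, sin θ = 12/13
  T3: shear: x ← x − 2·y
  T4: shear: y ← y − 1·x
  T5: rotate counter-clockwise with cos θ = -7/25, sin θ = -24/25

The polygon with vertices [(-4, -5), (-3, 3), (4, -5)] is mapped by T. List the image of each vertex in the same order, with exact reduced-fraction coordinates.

image vertices: (-9572/325, -2729/325), (-2279/325, 222/325), (-2556/325, -817/325)

T1 translate by (-6, 4): (-4, -5) → (-10, -1); (-3, 3) → (-9, 7); (4, -5) → (-2, -1)
T2 rotate counter-clockwise with cos θ = 5/13, sin θ = 12/13: (-10, -1) → (-38/13, -125/13); (-9, 7) → (-129/13, -73/13); (-2, -1) → (2/13, -29/13)
T3 shear: x ← x − 2·y: (-38/13, -125/13) → (212/13, -125/13); (-129/13, -73/13) → (17/13, -73/13); (2/13, -29/13) → (60/13, -29/13)
T4 shear: y ← y − 1·x: (212/13, -125/13) → (212/13, -337/13); (17/13, -73/13) → (17/13, -90/13); (60/13, -29/13) → (60/13, -89/13)
T5 rotate counter-clockwise with cos θ = -7/25, sin θ = -24/25: (212/13, -337/13) → (-9572/325, -2729/325); (17/13, -90/13) → (-2279/325, 222/325); (60/13, -89/13) → (-2556/325, -817/325)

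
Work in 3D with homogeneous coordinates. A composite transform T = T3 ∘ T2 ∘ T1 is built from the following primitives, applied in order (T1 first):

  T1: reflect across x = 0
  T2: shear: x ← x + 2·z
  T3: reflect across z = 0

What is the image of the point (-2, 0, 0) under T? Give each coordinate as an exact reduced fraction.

T1 reflect across x = 0: (-2, 0, 0) → (2, 0, 0)
T2 shear: x ← x + 2·z: (2, 0, 0) → (2, 0, 0)
T3 reflect across z = 0: (2, 0, 0) → (2, 0, 0)

T(p) = (2, 0, 0)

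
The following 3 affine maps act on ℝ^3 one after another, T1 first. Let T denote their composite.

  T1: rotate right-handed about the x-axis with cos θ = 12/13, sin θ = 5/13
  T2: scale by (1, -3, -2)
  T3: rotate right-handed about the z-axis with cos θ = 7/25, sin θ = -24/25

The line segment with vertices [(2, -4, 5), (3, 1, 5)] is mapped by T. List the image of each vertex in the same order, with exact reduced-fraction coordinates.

T1 rotate right-handed about the x-axis with cos θ = 12/13, sin θ = 5/13: (2, -4, 5) → (2, -73/13, 40/13); (3, 1, 5) → (3, -1, 5)
T2 scale by (1, -3, -2): (2, -73/13, 40/13) → (2, 219/13, -80/13); (3, -1, 5) → (3, 3, -10)
T3 rotate right-handed about the z-axis with cos θ = 7/25, sin θ = -24/25: (2, 219/13, -80/13) → (5438/325, 909/325, -80/13); (3, 3, -10) → (93/25, -51/25, -10)

image vertices: (5438/325, 909/325, -80/13), (93/25, -51/25, -10)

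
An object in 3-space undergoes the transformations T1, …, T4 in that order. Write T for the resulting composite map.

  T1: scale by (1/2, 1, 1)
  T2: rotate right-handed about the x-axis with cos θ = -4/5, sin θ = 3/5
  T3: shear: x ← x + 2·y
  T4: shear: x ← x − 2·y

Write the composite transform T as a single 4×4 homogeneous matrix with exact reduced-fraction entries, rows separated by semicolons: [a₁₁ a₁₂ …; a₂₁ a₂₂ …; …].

T1 = [1/2 0 0 0; 0 1 0 0; 0 0 1 0; 0 0 0 1]
T2·T1 = [1/2 0 0 0; 0 -4/5 -3/5 0; 0 3/5 -4/5 0; 0 0 0 1]
T3·…·T1 = [1/2 -8/5 -6/5 0; 0 -4/5 -3/5 0; 0 3/5 -4/5 0; 0 0 0 1]
T4·…·T1 = [1/2 0 0 0; 0 -4/5 -3/5 0; 0 3/5 -4/5 0; 0 0 0 1]

T = [1/2 0 0 0; 0 -4/5 -3/5 0; 0 3/5 -4/5 0; 0 0 0 1]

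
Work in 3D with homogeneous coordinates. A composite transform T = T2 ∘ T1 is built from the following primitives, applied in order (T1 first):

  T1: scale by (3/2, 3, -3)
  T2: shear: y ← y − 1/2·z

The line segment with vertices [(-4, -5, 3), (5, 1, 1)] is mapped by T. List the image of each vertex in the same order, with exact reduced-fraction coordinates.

T1 scale by (3/2, 3, -3): (-4, -5, 3) → (-6, -15, -9); (5, 1, 1) → (15/2, 3, -3)
T2 shear: y ← y − 1/2·z: (-6, -15, -9) → (-6, -21/2, -9); (15/2, 3, -3) → (15/2, 9/2, -3)

image vertices: (-6, -21/2, -9), (15/2, 9/2, -3)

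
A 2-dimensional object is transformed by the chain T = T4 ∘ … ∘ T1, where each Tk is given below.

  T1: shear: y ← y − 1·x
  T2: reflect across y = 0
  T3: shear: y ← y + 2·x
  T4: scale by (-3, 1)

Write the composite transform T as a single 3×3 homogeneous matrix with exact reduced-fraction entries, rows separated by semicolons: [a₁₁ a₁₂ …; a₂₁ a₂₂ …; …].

T1 = [1 0 0; -1 1 0; 0 0 1]
T2·T1 = [1 0 0; 1 -1 0; 0 0 1]
T3·…·T1 = [1 0 0; 3 -1 0; 0 0 1]
T4·…·T1 = [-3 0 0; 3 -1 0; 0 0 1]

T = [-3 0 0; 3 -1 0; 0 0 1]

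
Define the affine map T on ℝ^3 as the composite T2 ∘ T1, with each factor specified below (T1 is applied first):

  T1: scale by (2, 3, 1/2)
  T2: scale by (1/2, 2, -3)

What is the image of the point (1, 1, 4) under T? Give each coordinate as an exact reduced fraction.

T(p) = (1, 6, -6)

T1 scale by (2, 3, 1/2): (1, 1, 4) → (2, 3, 2)
T2 scale by (1/2, 2, -3): (2, 3, 2) → (1, 6, -6)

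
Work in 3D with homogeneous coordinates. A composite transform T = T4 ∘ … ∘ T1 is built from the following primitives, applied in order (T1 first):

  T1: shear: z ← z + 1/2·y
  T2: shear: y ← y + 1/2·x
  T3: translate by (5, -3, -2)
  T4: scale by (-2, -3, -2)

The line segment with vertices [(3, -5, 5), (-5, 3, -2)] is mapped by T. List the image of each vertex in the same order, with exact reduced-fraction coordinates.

image vertices: (-16, 39/2, -1), (0, 15/2, 5)

T1 shear: z ← z + 1/2·y: (3, -5, 5) → (3, -5, 5/2); (-5, 3, -2) → (-5, 3, -1/2)
T2 shear: y ← y + 1/2·x: (3, -5, 5/2) → (3, -7/2, 5/2); (-5, 3, -1/2) → (-5, 1/2, -1/2)
T3 translate by (5, -3, -2): (3, -7/2, 5/2) → (8, -13/2, 1/2); (-5, 1/2, -1/2) → (0, -5/2, -5/2)
T4 scale by (-2, -3, -2): (8, -13/2, 1/2) → (-16, 39/2, -1); (0, -5/2, -5/2) → (0, 15/2, 5)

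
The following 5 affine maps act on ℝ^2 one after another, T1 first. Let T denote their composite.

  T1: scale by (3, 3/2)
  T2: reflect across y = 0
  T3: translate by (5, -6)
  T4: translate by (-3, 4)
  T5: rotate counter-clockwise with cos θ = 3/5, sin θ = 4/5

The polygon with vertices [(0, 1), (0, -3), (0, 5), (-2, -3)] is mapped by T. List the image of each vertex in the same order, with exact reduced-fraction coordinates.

T1 scale by (3, 3/2): (0, 1) → (0, 3/2); (0, -3) → (0, -9/2); (0, 5) → (0, 15/2); (-2, -3) → (-6, -9/2)
T2 reflect across y = 0: (0, 3/2) → (0, -3/2); (0, -9/2) → (0, 9/2); (0, 15/2) → (0, -15/2); (-6, -9/2) → (-6, 9/2)
T3 translate by (5, -6): (0, -3/2) → (5, -15/2); (0, 9/2) → (5, -3/2); (0, -15/2) → (5, -27/2); (-6, 9/2) → (-1, -3/2)
T4 translate by (-3, 4): (5, -15/2) → (2, -7/2); (5, -3/2) → (2, 5/2); (5, -27/2) → (2, -19/2); (-1, -3/2) → (-4, 5/2)
T5 rotate counter-clockwise with cos θ = 3/5, sin θ = 4/5: (2, -7/2) → (4, -1/2); (2, 5/2) → (-4/5, 31/10); (2, -19/2) → (44/5, -41/10); (-4, 5/2) → (-22/5, -17/10)

image vertices: (4, -1/2), (-4/5, 31/10), (44/5, -41/10), (-22/5, -17/10)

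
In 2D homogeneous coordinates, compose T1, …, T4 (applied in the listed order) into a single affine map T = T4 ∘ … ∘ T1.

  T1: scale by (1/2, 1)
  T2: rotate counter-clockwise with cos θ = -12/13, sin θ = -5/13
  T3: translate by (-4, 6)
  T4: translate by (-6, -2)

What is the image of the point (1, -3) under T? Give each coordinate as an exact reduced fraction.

T1 scale by (1/2, 1): (1, -3) → (1/2, -3)
T2 rotate counter-clockwise with cos θ = -12/13, sin θ = -5/13: (1/2, -3) → (-21/13, 67/26)
T3 translate by (-4, 6): (-21/13, 67/26) → (-73/13, 223/26)
T4 translate by (-6, -2): (-73/13, 223/26) → (-151/13, 171/26)

T(p) = (-151/13, 171/26)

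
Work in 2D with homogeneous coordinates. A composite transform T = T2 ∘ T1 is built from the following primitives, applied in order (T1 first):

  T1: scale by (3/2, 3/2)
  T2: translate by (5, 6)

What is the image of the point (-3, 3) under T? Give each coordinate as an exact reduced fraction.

T1 scale by (3/2, 3/2): (-3, 3) → (-9/2, 9/2)
T2 translate by (5, 6): (-9/2, 9/2) → (1/2, 21/2)

T(p) = (1/2, 21/2)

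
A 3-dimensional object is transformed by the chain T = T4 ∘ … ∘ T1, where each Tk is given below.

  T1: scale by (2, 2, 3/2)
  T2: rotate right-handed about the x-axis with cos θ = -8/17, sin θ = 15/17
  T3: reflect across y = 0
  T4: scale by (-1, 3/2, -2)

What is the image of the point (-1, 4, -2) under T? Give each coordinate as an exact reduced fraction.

T(p) = (2, 57/34, -288/17)

T1 scale by (2, 2, 3/2): (-1, 4, -2) → (-2, 8, -3)
T2 rotate right-handed about the x-axis with cos θ = -8/17, sin θ = 15/17: (-2, 8, -3) → (-2, -19/17, 144/17)
T3 reflect across y = 0: (-2, -19/17, 144/17) → (-2, 19/17, 144/17)
T4 scale by (-1, 3/2, -2): (-2, 19/17, 144/17) → (2, 57/34, -288/17)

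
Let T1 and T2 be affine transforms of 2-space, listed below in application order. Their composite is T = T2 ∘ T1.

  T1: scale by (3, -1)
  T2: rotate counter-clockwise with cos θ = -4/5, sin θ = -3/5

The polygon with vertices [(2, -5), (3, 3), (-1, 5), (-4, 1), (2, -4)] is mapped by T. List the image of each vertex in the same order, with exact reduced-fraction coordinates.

image vertices: (-9/5, -38/5), (-9, -3), (-3/5, 29/5), (9, 8), (-12/5, -34/5)

T1 scale by (3, -1): (2, -5) → (6, 5); (3, 3) → (9, -3); (-1, 5) → (-3, -5); (-4, 1) → (-12, -1); (2, -4) → (6, 4)
T2 rotate counter-clockwise with cos θ = -4/5, sin θ = -3/5: (6, 5) → (-9/5, -38/5); (9, -3) → (-9, -3); (-3, -5) → (-3/5, 29/5); (-12, -1) → (9, 8); (6, 4) → (-12/5, -34/5)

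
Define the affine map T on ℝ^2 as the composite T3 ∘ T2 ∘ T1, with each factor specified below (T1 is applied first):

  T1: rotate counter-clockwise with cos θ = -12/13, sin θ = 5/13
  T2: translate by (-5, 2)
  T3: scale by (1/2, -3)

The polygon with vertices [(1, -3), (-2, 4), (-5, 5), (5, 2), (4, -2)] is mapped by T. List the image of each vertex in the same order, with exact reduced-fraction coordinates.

T1 rotate counter-clockwise with cos θ = -12/13, sin θ = 5/13: (1, -3) → (3/13, 41/13); (-2, 4) → (4/13, -58/13); (-5, 5) → (35/13, -85/13); (5, 2) → (-70/13, 1/13); (4, -2) → (-38/13, 44/13)
T2 translate by (-5, 2): (3/13, 41/13) → (-62/13, 67/13); (4/13, -58/13) → (-61/13, -32/13); (35/13, -85/13) → (-30/13, -59/13); (-70/13, 1/13) → (-135/13, 27/13); (-38/13, 44/13) → (-103/13, 70/13)
T3 scale by (1/2, -3): (-62/13, 67/13) → (-31/13, -201/13); (-61/13, -32/13) → (-61/26, 96/13); (-30/13, -59/13) → (-15/13, 177/13); (-135/13, 27/13) → (-135/26, -81/13); (-103/13, 70/13) → (-103/26, -210/13)

image vertices: (-31/13, -201/13), (-61/26, 96/13), (-15/13, 177/13), (-135/26, -81/13), (-103/26, -210/13)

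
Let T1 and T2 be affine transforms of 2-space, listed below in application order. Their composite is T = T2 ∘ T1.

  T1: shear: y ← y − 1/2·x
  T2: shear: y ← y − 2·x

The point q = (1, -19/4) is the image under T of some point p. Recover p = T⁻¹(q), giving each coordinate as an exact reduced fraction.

T1 = [1 0 0; -1/2 1 0; 0 0 1]
T2·T1 = [1 0 0; -5/2 1 0; 0 0 1]
det M = 1; M⁻¹ = [1 0 0; 5/2 1 0; 0 0 1]
M⁻¹ · (1, -19/4)ᵀ = (1, -9/4)ᵀ

p = (1, -9/4)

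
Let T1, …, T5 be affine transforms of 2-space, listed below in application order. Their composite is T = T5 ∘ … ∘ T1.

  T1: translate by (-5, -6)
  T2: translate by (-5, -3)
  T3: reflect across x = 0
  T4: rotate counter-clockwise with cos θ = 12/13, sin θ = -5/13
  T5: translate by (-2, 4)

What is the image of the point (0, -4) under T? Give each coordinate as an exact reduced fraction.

T(p) = (29/13, -154/13)

T1 translate by (-5, -6): (0, -4) → (-5, -10)
T2 translate by (-5, -3): (-5, -10) → (-10, -13)
T3 reflect across x = 0: (-10, -13) → (10, -13)
T4 rotate counter-clockwise with cos θ = 12/13, sin θ = -5/13: (10, -13) → (55/13, -206/13)
T5 translate by (-2, 4): (55/13, -206/13) → (29/13, -154/13)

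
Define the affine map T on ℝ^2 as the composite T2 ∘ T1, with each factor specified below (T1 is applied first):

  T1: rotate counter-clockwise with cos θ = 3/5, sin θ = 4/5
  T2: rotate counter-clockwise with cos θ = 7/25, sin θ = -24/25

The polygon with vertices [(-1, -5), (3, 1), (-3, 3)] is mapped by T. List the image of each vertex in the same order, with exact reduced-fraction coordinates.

image vertices: (-337/125, -541/125), (79/25, -3/25), (-219/125, 483/125)

T1 rotate counter-clockwise with cos θ = 3/5, sin θ = 4/5: (-1, -5) → (17/5, -19/5); (3, 1) → (1, 3); (-3, 3) → (-21/5, -3/5)
T2 rotate counter-clockwise with cos θ = 7/25, sin θ = -24/25: (17/5, -19/5) → (-337/125, -541/125); (1, 3) → (79/25, -3/25); (-21/5, -3/5) → (-219/125, 483/125)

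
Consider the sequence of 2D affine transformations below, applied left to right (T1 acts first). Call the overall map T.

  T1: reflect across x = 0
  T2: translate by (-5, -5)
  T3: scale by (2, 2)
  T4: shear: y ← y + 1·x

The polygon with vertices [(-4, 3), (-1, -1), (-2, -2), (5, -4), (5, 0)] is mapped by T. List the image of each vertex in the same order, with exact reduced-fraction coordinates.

T1 reflect across x = 0: (-4, 3) → (4, 3); (-1, -1) → (1, -1); (-2, -2) → (2, -2); (5, -4) → (-5, -4); (5, 0) → (-5, 0)
T2 translate by (-5, -5): (4, 3) → (-1, -2); (1, -1) → (-4, -6); (2, -2) → (-3, -7); (-5, -4) → (-10, -9); (-5, 0) → (-10, -5)
T3 scale by (2, 2): (-1, -2) → (-2, -4); (-4, -6) → (-8, -12); (-3, -7) → (-6, -14); (-10, -9) → (-20, -18); (-10, -5) → (-20, -10)
T4 shear: y ← y + 1·x: (-2, -4) → (-2, -6); (-8, -12) → (-8, -20); (-6, -14) → (-6, -20); (-20, -18) → (-20, -38); (-20, -10) → (-20, -30)

image vertices: (-2, -6), (-8, -20), (-6, -20), (-20, -38), (-20, -30)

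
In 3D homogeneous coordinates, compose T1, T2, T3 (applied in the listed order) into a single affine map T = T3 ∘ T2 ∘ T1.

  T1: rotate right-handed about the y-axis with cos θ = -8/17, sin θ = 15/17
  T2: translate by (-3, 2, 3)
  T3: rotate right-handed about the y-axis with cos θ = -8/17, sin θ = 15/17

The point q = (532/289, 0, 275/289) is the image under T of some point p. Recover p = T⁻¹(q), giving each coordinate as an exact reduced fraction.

T1 = [-8/17 0 15/17 0; 0 1 0 0; -15/17 0 -8/17 0; 0 0 0 1]
T2·T1 = [-8/17 0 15/17 -3; 0 1 0 2; -15/17 0 -8/17 3; 0 0 0 1]
T3·…·T1 = [-161/289 0 -240/289 69/17; 0 1 0 2; 240/289 0 -161/289 21/17; 0 0 0 1]
det M = 1; M⁻¹ = [-161/289 0 240/289 21/17; 0 1 0 -2; -240/289 0 -161/289 69/17; 0 0 0 1]
M⁻¹ · (532/289, 0, 275/289)ᵀ = (1, -2, 2)ᵀ

p = (1, -2, 2)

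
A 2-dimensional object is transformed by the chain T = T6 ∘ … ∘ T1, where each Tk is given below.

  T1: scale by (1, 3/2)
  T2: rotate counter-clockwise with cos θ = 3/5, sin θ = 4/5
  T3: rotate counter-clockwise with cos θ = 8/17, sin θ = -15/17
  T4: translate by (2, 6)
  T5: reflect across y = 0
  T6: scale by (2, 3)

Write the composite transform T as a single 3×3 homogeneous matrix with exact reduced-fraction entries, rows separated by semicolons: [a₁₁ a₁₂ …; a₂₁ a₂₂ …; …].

T = [168/85 39/85 4; 39/85 -378/85 -18; 0 0 1]

T1 = [1 0 0; 0 3/2 0; 0 0 1]
T2·T1 = [3/5 -6/5 0; 4/5 9/10 0; 0 0 1]
T3·…·T1 = [84/85 39/170 0; -13/85 126/85 0; 0 0 1]
T4·…·T1 = [84/85 39/170 2; -13/85 126/85 6; 0 0 1]
T5·…·T1 = [84/85 39/170 2; 13/85 -126/85 -6; 0 0 1]
T6·…·T1 = [168/85 39/85 4; 39/85 -378/85 -18; 0 0 1]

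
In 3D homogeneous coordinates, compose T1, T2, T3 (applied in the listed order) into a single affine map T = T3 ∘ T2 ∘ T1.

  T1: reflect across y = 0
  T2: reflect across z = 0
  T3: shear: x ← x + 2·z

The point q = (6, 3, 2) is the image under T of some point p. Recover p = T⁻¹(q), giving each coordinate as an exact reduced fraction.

p = (2, -3, -2)

T1 = [1 0 0 0; 0 -1 0 0; 0 0 1 0; 0 0 0 1]
T2·T1 = [1 0 0 0; 0 -1 0 0; 0 0 -1 0; 0 0 0 1]
T3·…·T1 = [1 0 -2 0; 0 -1 0 0; 0 0 -1 0; 0 0 0 1]
det M = 1; M⁻¹ = [1 0 -2 0; 0 -1 0 0; 0 0 -1 0; 0 0 0 1]
M⁻¹ · (6, 3, 2)ᵀ = (2, -3, -2)ᵀ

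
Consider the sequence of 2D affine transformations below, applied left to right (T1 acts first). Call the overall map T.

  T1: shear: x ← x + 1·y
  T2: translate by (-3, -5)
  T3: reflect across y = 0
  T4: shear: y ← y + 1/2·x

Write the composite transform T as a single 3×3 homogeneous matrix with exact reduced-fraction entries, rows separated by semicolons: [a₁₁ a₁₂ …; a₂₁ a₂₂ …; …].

T = [1 1 -3; 1/2 -1/2 7/2; 0 0 1]

T1 = [1 1 0; 0 1 0; 0 0 1]
T2·T1 = [1 1 -3; 0 1 -5; 0 0 1]
T3·…·T1 = [1 1 -3; 0 -1 5; 0 0 1]
T4·…·T1 = [1 1 -3; 1/2 -1/2 7/2; 0 0 1]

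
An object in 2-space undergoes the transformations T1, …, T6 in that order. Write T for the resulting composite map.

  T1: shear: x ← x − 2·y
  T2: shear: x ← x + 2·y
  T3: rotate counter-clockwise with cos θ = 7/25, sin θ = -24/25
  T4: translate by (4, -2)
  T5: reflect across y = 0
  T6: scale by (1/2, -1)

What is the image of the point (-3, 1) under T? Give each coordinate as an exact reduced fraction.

T1 shear: x ← x − 2·y: (-3, 1) → (-5, 1)
T2 shear: x ← x + 2·y: (-5, 1) → (-3, 1)
T3 rotate counter-clockwise with cos θ = 7/25, sin θ = -24/25: (-3, 1) → (3/25, 79/25)
T4 translate by (4, -2): (3/25, 79/25) → (103/25, 29/25)
T5 reflect across y = 0: (103/25, 29/25) → (103/25, -29/25)
T6 scale by (1/2, -1): (103/25, -29/25) → (103/50, 29/25)

T(p) = (103/50, 29/25)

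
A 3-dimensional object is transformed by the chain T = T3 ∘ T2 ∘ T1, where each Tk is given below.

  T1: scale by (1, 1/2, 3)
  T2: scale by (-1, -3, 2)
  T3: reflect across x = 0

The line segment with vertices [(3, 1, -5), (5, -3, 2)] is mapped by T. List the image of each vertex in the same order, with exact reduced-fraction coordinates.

image vertices: (3, -3/2, -30), (5, 9/2, 12)

T1 scale by (1, 1/2, 3): (3, 1, -5) → (3, 1/2, -15); (5, -3, 2) → (5, -3/2, 6)
T2 scale by (-1, -3, 2): (3, 1/2, -15) → (-3, -3/2, -30); (5, -3/2, 6) → (-5, 9/2, 12)
T3 reflect across x = 0: (-3, -3/2, -30) → (3, -3/2, -30); (-5, 9/2, 12) → (5, 9/2, 12)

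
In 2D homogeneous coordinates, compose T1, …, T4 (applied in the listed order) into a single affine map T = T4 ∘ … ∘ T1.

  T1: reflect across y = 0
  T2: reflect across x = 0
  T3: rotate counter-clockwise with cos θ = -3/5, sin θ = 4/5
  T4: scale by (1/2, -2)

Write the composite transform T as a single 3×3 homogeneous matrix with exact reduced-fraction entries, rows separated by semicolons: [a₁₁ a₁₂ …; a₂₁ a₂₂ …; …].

T1 = [1 0 0; 0 -1 0; 0 0 1]
T2·T1 = [-1 0 0; 0 -1 0; 0 0 1]
T3·…·T1 = [3/5 4/5 0; -4/5 3/5 0; 0 0 1]
T4·…·T1 = [3/10 2/5 0; 8/5 -6/5 0; 0 0 1]

T = [3/10 2/5 0; 8/5 -6/5 0; 0 0 1]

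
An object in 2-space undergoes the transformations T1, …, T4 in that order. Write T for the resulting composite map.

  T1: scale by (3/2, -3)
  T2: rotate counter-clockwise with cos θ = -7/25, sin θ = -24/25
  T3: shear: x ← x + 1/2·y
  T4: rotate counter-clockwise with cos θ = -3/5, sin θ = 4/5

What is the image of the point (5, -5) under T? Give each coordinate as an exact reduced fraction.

T1 scale by (3/2, -3): (5, -5) → (15/2, 15)
T2 rotate counter-clockwise with cos θ = -7/25, sin θ = -24/25: (15/2, 15) → (123/10, -57/5)
T3 shear: x ← x + 1/2·y: (123/10, -57/5) → (33/5, -57/5)
T4 rotate counter-clockwise with cos θ = -3/5, sin θ = 4/5: (33/5, -57/5) → (129/25, 303/25)

T(p) = (129/25, 303/25)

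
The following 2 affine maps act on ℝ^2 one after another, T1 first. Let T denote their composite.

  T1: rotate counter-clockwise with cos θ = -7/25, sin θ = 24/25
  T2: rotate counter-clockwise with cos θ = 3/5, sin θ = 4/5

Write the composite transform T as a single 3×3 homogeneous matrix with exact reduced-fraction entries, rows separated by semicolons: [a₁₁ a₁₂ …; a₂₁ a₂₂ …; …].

T = [-117/125 -44/125 0; 44/125 -117/125 0; 0 0 1]

T1 = [-7/25 -24/25 0; 24/25 -7/25 0; 0 0 1]
T2·T1 = [-117/125 -44/125 0; 44/125 -117/125 0; 0 0 1]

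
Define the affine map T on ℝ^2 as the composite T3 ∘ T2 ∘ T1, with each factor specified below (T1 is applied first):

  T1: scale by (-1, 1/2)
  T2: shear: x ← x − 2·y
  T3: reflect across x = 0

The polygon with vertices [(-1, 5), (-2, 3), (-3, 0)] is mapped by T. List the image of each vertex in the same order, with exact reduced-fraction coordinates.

T1 scale by (-1, 1/2): (-1, 5) → (1, 5/2); (-2, 3) → (2, 3/2); (-3, 0) → (3, 0)
T2 shear: x ← x − 2·y: (1, 5/2) → (-4, 5/2); (2, 3/2) → (-1, 3/2); (3, 0) → (3, 0)
T3 reflect across x = 0: (-4, 5/2) → (4, 5/2); (-1, 3/2) → (1, 3/2); (3, 0) → (-3, 0)

image vertices: (4, 5/2), (1, 3/2), (-3, 0)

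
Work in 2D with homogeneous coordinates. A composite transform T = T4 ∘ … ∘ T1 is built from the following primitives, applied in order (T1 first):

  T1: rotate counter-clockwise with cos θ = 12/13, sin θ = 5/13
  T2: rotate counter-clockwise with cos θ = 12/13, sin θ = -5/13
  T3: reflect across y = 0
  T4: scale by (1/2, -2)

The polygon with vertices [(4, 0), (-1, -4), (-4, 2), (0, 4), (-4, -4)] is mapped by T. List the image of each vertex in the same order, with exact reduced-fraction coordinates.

image vertices: (2, 0), (-1/2, -8), (-2, 4), (0, 8), (-2, -8)

T1 rotate counter-clockwise with cos θ = 12/13, sin θ = 5/13: (4, 0) → (48/13, 20/13); (-1, -4) → (8/13, -53/13); (-4, 2) → (-58/13, 4/13); (0, 4) → (-20/13, 48/13); (-4, -4) → (-28/13, -68/13)
T2 rotate counter-clockwise with cos θ = 12/13, sin θ = -5/13: (48/13, 20/13) → (4, 0); (8/13, -53/13) → (-1, -4); (-58/13, 4/13) → (-4, 2); (-20/13, 48/13) → (0, 4); (-28/13, -68/13) → (-4, -4)
T3 reflect across y = 0: (4, 0) → (4, 0); (-1, -4) → (-1, 4); (-4, 2) → (-4, -2); (0, 4) → (0, -4); (-4, -4) → (-4, 4)
T4 scale by (1/2, -2): (4, 0) → (2, 0); (-1, 4) → (-1/2, -8); (-4, -2) → (-2, 4); (0, -4) → (0, 8); (-4, 4) → (-2, -8)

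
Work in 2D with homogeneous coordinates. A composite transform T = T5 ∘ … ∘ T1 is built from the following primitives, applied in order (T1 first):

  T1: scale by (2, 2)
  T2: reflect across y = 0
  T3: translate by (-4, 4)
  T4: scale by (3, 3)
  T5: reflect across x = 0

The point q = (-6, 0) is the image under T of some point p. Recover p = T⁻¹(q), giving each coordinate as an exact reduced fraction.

p = (3, 2)

T1 = [2 0 0; 0 2 0; 0 0 1]
T2·T1 = [2 0 0; 0 -2 0; 0 0 1]
T3·…·T1 = [2 0 -4; 0 -2 4; 0 0 1]
T4·…·T1 = [6 0 -12; 0 -6 12; 0 0 1]
T5·…·T1 = [-6 0 12; 0 -6 12; 0 0 1]
det M = 36; M⁻¹ = [-1/6 0 2; 0 -1/6 2; 0 0 1]
M⁻¹ · (-6, 0)ᵀ = (3, 2)ᵀ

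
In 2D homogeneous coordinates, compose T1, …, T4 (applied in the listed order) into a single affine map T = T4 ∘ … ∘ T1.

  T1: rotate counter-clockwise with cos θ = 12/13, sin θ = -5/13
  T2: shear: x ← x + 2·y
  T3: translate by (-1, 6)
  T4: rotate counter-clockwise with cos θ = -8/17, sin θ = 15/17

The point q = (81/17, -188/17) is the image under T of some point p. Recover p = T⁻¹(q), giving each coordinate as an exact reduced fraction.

T1 = [12/13 5/13 0; -5/13 12/13 0; 0 0 1]
T2·T1 = [2/13 29/13 0; -5/13 12/13 0; 0 0 1]
T3·…·T1 = [2/13 29/13 -1; -5/13 12/13 6; 0 0 1]
T4·…·T1 = [59/221 -412/221 -82/17; 70/221 339/221 -63/17; 0 0 1]
det M = 1; M⁻¹ = [339/221 412/221 186/13; -70/221 59/221 -7/13; 0 0 1]
M⁻¹ · (81/17, -188/17)ᵀ = (1, -5)ᵀ

p = (1, -5)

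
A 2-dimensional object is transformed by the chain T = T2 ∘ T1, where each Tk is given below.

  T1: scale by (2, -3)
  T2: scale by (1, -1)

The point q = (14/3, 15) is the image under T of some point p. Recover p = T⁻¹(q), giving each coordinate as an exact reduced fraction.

p = (7/3, 5)

T1 = [2 0 0; 0 -3 0; 0 0 1]
T2·T1 = [2 0 0; 0 3 0; 0 0 1]
det M = 6; M⁻¹ = [1/2 0 0; 0 1/3 0; 0 0 1]
M⁻¹ · (14/3, 15)ᵀ = (7/3, 5)ᵀ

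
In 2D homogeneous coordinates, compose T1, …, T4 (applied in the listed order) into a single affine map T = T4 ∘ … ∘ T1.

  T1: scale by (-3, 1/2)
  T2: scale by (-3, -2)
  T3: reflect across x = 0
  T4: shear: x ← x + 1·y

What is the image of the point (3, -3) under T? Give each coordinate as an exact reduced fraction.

T(p) = (-24, 3)

T1 scale by (-3, 1/2): (3, -3) → (-9, -3/2)
T2 scale by (-3, -2): (-9, -3/2) → (27, 3)
T3 reflect across x = 0: (27, 3) → (-27, 3)
T4 shear: x ← x + 1·y: (-27, 3) → (-24, 3)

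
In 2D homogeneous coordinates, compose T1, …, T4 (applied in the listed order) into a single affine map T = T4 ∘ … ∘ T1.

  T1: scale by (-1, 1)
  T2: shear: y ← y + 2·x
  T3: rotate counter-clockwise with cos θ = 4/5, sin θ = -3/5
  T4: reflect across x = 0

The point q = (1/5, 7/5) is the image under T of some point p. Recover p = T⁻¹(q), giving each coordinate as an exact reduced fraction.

p = (1, 3)

T1 = [-1 0 0; 0 1 0; 0 0 1]
T2·T1 = [-1 0 0; -2 1 0; 0 0 1]
T3·…·T1 = [-2 3/5 0; -1 4/5 0; 0 0 1]
T4·…·T1 = [2 -3/5 0; -1 4/5 0; 0 0 1]
det M = 1; M⁻¹ = [4/5 3/5 0; 1 2 0; 0 0 1]
M⁻¹ · (1/5, 7/5)ᵀ = (1, 3)ᵀ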